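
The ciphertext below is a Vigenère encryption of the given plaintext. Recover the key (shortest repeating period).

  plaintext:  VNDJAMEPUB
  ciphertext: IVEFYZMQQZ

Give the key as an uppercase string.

  i= 0: I-V = 13 → N
  i= 1: V-N =  8 → I
  i= 2: E-D =  1 → B
  i= 3: F-J = 22 → W
  i= 4: Y-A = 24 → Y
  i= 5: Z-M = 13 → N
  i= 6: M-E =  8 → I
  i= 7: Q-P =  1 → B
  i= 8: Q-U = 22 → W
  i= 9: Z-B = 24 → Y
  shifts repeat with period 5: NIBWY

NIBWY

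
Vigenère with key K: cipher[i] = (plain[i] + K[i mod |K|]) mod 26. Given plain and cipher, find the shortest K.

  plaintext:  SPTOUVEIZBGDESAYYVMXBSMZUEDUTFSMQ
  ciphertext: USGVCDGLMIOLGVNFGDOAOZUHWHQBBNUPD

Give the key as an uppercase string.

  i= 0: U-S =  2 → C
  i= 1: S-P =  3 → D
  i= 2: G-T = 13 → N
  i= 3: V-O =  7 → H
  i= 4: C-U =  8 → I
  i= 5: D-V =  8 → I
  i= 6: G-E =  2 → C
  i= 7: L-I =  3 → D
  i= 8: M-Z = 13 → N
  i= 9: I-B =  7 → H
  i=10: O-G =  8 → I
  i=11: L-D =  8 → I
  i=12: G-E =  2 → C
  i=13: V-S =  3 → D
  i=14: N-A = 13 → N
  i=15: F-Y =  7 → H
  i=16: G-Y =  8 → I
  i=17: D-V =  8 → I
  i=18: O-M =  2 → C
  i=19: A-X =  3 → D
  i=20: O-B = 13 → N
  i=21: Z-S =  7 → H
  i=22: U-M =  8 → I
  i=23: H-Z =  8 → I
  i=24: W-U =  2 → C
  i=25: H-E =  3 → D
  i=26: Q-D = 13 → N
  i=27: B-U =  7 → H
  i=28: B-T =  8 → I
  i=29: N-F =  8 → I
  i=30: U-S =  2 → C
  i=31: P-M =  3 → D
  i=32: D-Q = 13 → N
  shifts repeat with period 6: CDNHII

CDNHII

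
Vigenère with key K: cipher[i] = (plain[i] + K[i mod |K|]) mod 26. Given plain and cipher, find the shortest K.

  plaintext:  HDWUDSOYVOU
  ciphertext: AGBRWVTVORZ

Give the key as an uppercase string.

TDFX

  i= 0: A-H = 19 → T
  i= 1: G-D =  3 → D
  i= 2: B-W =  5 → F
  i= 3: R-U = 23 → X
  i= 4: W-D = 19 → T
  i= 5: V-S =  3 → D
  i= 6: T-O =  5 → F
  i= 7: V-Y = 23 → X
  i= 8: O-V = 19 → T
  i= 9: R-O =  3 → D
  i=10: Z-U =  5 → F
  shifts repeat with period 4: TDFX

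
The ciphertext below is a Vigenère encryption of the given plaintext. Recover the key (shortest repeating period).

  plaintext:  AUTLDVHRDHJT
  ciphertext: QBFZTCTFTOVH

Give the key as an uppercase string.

  i= 0: Q-A = 16 → Q
  i= 1: B-U =  7 → H
  i= 2: F-T = 12 → M
  i= 3: Z-L = 14 → O
  i= 4: T-D = 16 → Q
  i= 5: C-V =  7 → H
  i= 6: T-H = 12 → M
  i= 7: F-R = 14 → O
  i= 8: T-D = 16 → Q
  i= 9: O-H =  7 → H
  i=10: V-J = 12 → M
  i=11: H-T = 14 → O
  shifts repeat with period 4: QHMO

QHMO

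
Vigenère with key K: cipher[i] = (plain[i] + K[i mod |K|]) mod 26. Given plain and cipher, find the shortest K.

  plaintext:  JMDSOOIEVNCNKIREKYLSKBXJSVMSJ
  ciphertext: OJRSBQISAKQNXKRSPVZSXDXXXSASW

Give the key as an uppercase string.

FXOANCAO

  i= 0: O-J =  5 → F
  i= 1: J-M = 23 → X
  i= 2: R-D = 14 → O
  i= 3: S-S =  0 → A
  i= 4: B-O = 13 → N
  i= 5: Q-O =  2 → C
  i= 6: I-I =  0 → A
  i= 7: S-E = 14 → O
  i= 8: A-V =  5 → F
  i= 9: K-N = 23 → X
  i=10: Q-C = 14 → O
  i=11: N-N =  0 → A
  i=12: X-K = 13 → N
  i=13: K-I =  2 → C
  i=14: R-R =  0 → A
  i=15: S-E = 14 → O
  i=16: P-K =  5 → F
  i=17: V-Y = 23 → X
  i=18: Z-L = 14 → O
  i=19: S-S =  0 → A
  i=20: X-K = 13 → N
  i=21: D-B =  2 → C
  i=22: X-X =  0 → A
  i=23: X-J = 14 → O
  i=24: X-S =  5 → F
  i=25: S-V = 23 → X
  i=26: A-M = 14 → O
  i=27: S-S =  0 → A
  i=28: W-J = 13 → N
  shifts repeat with period 8: FXOANCAO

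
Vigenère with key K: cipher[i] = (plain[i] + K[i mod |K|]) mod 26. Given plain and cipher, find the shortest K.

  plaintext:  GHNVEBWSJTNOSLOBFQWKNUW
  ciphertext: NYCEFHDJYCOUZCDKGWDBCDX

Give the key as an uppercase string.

HRPJBG

  i= 0: N-G =  7 → H
  i= 1: Y-H = 17 → R
  i= 2: C-N = 15 → P
  i= 3: E-V =  9 → J
  i= 4: F-E =  1 → B
  i= 5: H-B =  6 → G
  i= 6: D-W =  7 → H
  i= 7: J-S = 17 → R
  i= 8: Y-J = 15 → P
  i= 9: C-T =  9 → J
  i=10: O-N =  1 → B
  i=11: U-O =  6 → G
  i=12: Z-S =  7 → H
  i=13: C-L = 17 → R
  i=14: D-O = 15 → P
  i=15: K-B =  9 → J
  i=16: G-F =  1 → B
  i=17: W-Q =  6 → G
  i=18: D-W =  7 → H
  i=19: B-K = 17 → R
  i=20: C-N = 15 → P
  i=21: D-U =  9 → J
  i=22: X-W =  1 → B
  shifts repeat with period 6: HRPJBG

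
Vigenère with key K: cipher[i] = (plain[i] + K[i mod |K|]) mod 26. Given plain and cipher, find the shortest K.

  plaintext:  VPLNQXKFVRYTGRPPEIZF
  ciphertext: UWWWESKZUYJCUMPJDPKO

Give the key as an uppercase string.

  i= 0: U-V = 25 → Z
  i= 1: W-P =  7 → H
  i= 2: W-L = 11 → L
  i= 3: W-N =  9 → J
  i= 4: E-Q = 14 → O
  i= 5: S-X = 21 → V
  i= 6: K-K =  0 → A
  i= 7: Z-F = 20 → U
  i= 8: U-V = 25 → Z
  i= 9: Y-R =  7 → H
  i=10: J-Y = 11 → L
  i=11: C-T =  9 → J
  i=12: U-G = 14 → O
  i=13: M-R = 21 → V
  i=14: P-P =  0 → A
  i=15: J-P = 20 → U
  i=16: D-E = 25 → Z
  i=17: P-I =  7 → H
  i=18: K-Z = 11 → L
  i=19: O-F =  9 → J
  shifts repeat with period 8: ZHLJOVAU

ZHLJOVAU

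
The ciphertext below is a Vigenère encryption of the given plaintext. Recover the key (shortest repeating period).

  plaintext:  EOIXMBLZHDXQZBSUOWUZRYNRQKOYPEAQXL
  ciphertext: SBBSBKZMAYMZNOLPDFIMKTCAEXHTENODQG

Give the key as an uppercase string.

ONTVPJ

  i= 0: S-E = 14 → O
  i= 1: B-O = 13 → N
  i= 2: B-I = 19 → T
  i= 3: S-X = 21 → V
  i= 4: B-M = 15 → P
  i= 5: K-B =  9 → J
  i= 6: Z-L = 14 → O
  i= 7: M-Z = 13 → N
  i= 8: A-H = 19 → T
  i= 9: Y-D = 21 → V
  i=10: M-X = 15 → P
  i=11: Z-Q =  9 → J
  i=12: N-Z = 14 → O
  i=13: O-B = 13 → N
  i=14: L-S = 19 → T
  i=15: P-U = 21 → V
  i=16: D-O = 15 → P
  i=17: F-W =  9 → J
  i=18: I-U = 14 → O
  i=19: M-Z = 13 → N
  i=20: K-R = 19 → T
  i=21: T-Y = 21 → V
  i=22: C-N = 15 → P
  i=23: A-R =  9 → J
  i=24: E-Q = 14 → O
  i=25: X-K = 13 → N
  i=26: H-O = 19 → T
  i=27: T-Y = 21 → V
  i=28: E-P = 15 → P
  i=29: N-E =  9 → J
  i=30: O-A = 14 → O
  i=31: D-Q = 13 → N
  i=32: Q-X = 19 → T
  i=33: G-L = 21 → V
  shifts repeat with period 6: ONTVPJ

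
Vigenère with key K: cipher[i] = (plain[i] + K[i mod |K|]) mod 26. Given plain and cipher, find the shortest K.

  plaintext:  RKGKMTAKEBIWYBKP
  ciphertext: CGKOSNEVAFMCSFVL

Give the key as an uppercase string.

  i= 0: C-R = 11 → L
  i= 1: G-K = 22 → W
  i= 2: K-G =  4 → E
  i= 3: O-K =  4 → E
  i= 4: S-M =  6 → G
  i= 5: N-T = 20 → U
  i= 6: E-A =  4 → E
  i= 7: V-K = 11 → L
  i= 8: A-E = 22 → W
  i= 9: F-B =  4 → E
  i=10: M-I =  4 → E
  i=11: C-W =  6 → G
  i=12: S-Y = 20 → U
  i=13: F-B =  4 → E
  i=14: V-K = 11 → L
  i=15: L-P = 22 → W
  shifts repeat with period 7: LWEEGUE

LWEEGUE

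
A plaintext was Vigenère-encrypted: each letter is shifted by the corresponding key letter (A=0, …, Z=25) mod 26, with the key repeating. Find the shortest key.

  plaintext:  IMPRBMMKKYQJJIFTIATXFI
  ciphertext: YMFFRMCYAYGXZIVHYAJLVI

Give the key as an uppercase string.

QAQO

  i= 0: Y-I = 16 → Q
  i= 1: M-M =  0 → A
  i= 2: F-P = 16 → Q
  i= 3: F-R = 14 → O
  i= 4: R-B = 16 → Q
  i= 5: M-M =  0 → A
  i= 6: C-M = 16 → Q
  i= 7: Y-K = 14 → O
  i= 8: A-K = 16 → Q
  i= 9: Y-Y =  0 → A
  i=10: G-Q = 16 → Q
  i=11: X-J = 14 → O
  i=12: Z-J = 16 → Q
  i=13: I-I =  0 → A
  i=14: V-F = 16 → Q
  i=15: H-T = 14 → O
  i=16: Y-I = 16 → Q
  i=17: A-A =  0 → A
  i=18: J-T = 16 → Q
  i=19: L-X = 14 → O
  i=20: V-F = 16 → Q
  i=21: I-I =  0 → A
  shifts repeat with period 4: QAQO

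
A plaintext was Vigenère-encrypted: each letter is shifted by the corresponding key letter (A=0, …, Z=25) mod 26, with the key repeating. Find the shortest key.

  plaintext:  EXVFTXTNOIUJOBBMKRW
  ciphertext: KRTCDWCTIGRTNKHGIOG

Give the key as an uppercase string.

GUYXKZJ

  i= 0: K-E =  6 → G
  i= 1: R-X = 20 → U
  i= 2: T-V = 24 → Y
  i= 3: C-F = 23 → X
  i= 4: D-T = 10 → K
  i= 5: W-X = 25 → Z
  i= 6: C-T =  9 → J
  i= 7: T-N =  6 → G
  i= 8: I-O = 20 → U
  i= 9: G-I = 24 → Y
  i=10: R-U = 23 → X
  i=11: T-J = 10 → K
  i=12: N-O = 25 → Z
  i=13: K-B =  9 → J
  i=14: H-B =  6 → G
  i=15: G-M = 20 → U
  i=16: I-K = 24 → Y
  i=17: O-R = 23 → X
  i=18: G-W = 10 → K
  shifts repeat with period 7: GUYXKZJ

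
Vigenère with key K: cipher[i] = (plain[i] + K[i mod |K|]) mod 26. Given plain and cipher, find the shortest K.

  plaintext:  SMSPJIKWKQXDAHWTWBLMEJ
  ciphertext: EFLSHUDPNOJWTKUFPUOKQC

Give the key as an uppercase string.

MTTDY

  i= 0: E-S = 12 → M
  i= 1: F-M = 19 → T
  i= 2: L-S = 19 → T
  i= 3: S-P =  3 → D
  i= 4: H-J = 24 → Y
  i= 5: U-I = 12 → M
  i= 6: D-K = 19 → T
  i= 7: P-W = 19 → T
  i= 8: N-K =  3 → D
  i= 9: O-Q = 24 → Y
  i=10: J-X = 12 → M
  i=11: W-D = 19 → T
  i=12: T-A = 19 → T
  i=13: K-H =  3 → D
  i=14: U-W = 24 → Y
  i=15: F-T = 12 → M
  i=16: P-W = 19 → T
  i=17: U-B = 19 → T
  i=18: O-L =  3 → D
  i=19: K-M = 24 → Y
  i=20: Q-E = 12 → M
  i=21: C-J = 19 → T
  shifts repeat with period 5: MTTDY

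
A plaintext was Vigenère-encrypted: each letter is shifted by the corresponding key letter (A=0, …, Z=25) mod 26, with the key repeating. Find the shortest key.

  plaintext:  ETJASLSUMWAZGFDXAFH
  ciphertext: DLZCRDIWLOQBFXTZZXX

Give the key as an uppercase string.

  i= 0: D-E = 25 → Z
  i= 1: L-T = 18 → S
  i= 2: Z-J = 16 → Q
  i= 3: C-A =  2 → C
  i= 4: R-S = 25 → Z
  i= 5: D-L = 18 → S
  i= 6: I-S = 16 → Q
  i= 7: W-U =  2 → C
  i= 8: L-M = 25 → Z
  i= 9: O-W = 18 → S
  i=10: Q-A = 16 → Q
  i=11: B-Z =  2 → C
  i=12: F-G = 25 → Z
  i=13: X-F = 18 → S
  i=14: T-D = 16 → Q
  i=15: Z-X =  2 → C
  i=16: Z-A = 25 → Z
  i=17: X-F = 18 → S
  i=18: X-H = 16 → Q
  shifts repeat with period 4: ZSQC

ZSQC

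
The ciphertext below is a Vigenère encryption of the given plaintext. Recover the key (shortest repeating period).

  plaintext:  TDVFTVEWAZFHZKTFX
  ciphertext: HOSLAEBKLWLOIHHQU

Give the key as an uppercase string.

OLXGHJX

  i= 0: H-T = 14 → O
  i= 1: O-D = 11 → L
  i= 2: S-V = 23 → X
  i= 3: L-F =  6 → G
  i= 4: A-T =  7 → H
  i= 5: E-V =  9 → J
  i= 6: B-E = 23 → X
  i= 7: K-W = 14 → O
  i= 8: L-A = 11 → L
  i= 9: W-Z = 23 → X
  i=10: L-F =  6 → G
  i=11: O-H =  7 → H
  i=12: I-Z =  9 → J
  i=13: H-K = 23 → X
  i=14: H-T = 14 → O
  i=15: Q-F = 11 → L
  i=16: U-X = 23 → X
  shifts repeat with period 7: OLXGHJX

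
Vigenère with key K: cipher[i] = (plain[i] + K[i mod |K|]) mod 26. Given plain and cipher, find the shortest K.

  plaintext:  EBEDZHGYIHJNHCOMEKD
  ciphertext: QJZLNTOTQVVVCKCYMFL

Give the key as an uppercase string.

  i= 0: Q-E = 12 → M
  i= 1: J-B =  8 → I
  i= 2: Z-E = 21 → V
  i= 3: L-D =  8 → I
  i= 4: N-Z = 14 → O
  i= 5: T-H = 12 → M
  i= 6: O-G =  8 → I
  i= 7: T-Y = 21 → V
  i= 8: Q-I =  8 → I
  i= 9: V-H = 14 → O
  i=10: V-J = 12 → M
  i=11: V-N =  8 → I
  i=12: C-H = 21 → V
  i=13: K-C =  8 → I
  i=14: C-O = 14 → O
  i=15: Y-M = 12 → M
  i=16: M-E =  8 → I
  i=17: F-K = 21 → V
  i=18: L-D =  8 → I
  shifts repeat with period 5: MIVIO

MIVIO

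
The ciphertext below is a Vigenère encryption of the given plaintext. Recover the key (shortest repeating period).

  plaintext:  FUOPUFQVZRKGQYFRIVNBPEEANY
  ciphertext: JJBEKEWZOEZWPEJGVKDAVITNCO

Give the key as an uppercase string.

  i= 0: J-F =  4 → E
  i= 1: J-U = 15 → P
  i= 2: B-O = 13 → N
  i= 3: E-P = 15 → P
  i= 4: K-U = 16 → Q
  i= 5: E-F = 25 → Z
  i= 6: W-Q =  6 → G
  i= 7: Z-V =  4 → E
  i= 8: O-Z = 15 → P
  i= 9: E-R = 13 → N
  i=10: Z-K = 15 → P
  i=11: W-G = 16 → Q
  i=12: P-Q = 25 → Z
  i=13: E-Y =  6 → G
  i=14: J-F =  4 → E
  i=15: G-R = 15 → P
  i=16: V-I = 13 → N
  i=17: K-V = 15 → P
  i=18: D-N = 16 → Q
  i=19: A-B = 25 → Z
  i=20: V-P =  6 → G
  i=21: I-E =  4 → E
  i=22: T-E = 15 → P
  i=23: N-A = 13 → N
  i=24: C-N = 15 → P
  i=25: O-Y = 16 → Q
  shifts repeat with period 7: EPNPQZG

EPNPQZG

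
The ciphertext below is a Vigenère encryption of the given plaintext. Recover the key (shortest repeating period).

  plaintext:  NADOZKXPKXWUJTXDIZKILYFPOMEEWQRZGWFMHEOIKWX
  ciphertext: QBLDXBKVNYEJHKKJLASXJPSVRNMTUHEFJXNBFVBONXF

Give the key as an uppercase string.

  i= 0: Q-N =  3 → D
  i= 1: B-A =  1 → B
  i= 2: L-D =  8 → I
  i= 3: D-O = 15 → P
  i= 4: X-Z = 24 → Y
  i= 5: B-K = 17 → R
  i= 6: K-X = 13 → N
  i= 7: V-P =  6 → G
  i= 8: N-K =  3 → D
  i= 9: Y-X =  1 → B
  i=10: E-W =  8 → I
  i=11: J-U = 15 → P
  i=12: H-J = 24 → Y
  i=13: K-T = 17 → R
  i=14: K-X = 13 → N
  i=15: J-D =  6 → G
  i=16: L-I =  3 → D
  i=17: A-Z =  1 → B
  i=18: S-K =  8 → I
  i=19: X-I = 15 → P
  i=20: J-L = 24 → Y
  i=21: P-Y = 17 → R
  i=22: S-F = 13 → N
  i=23: V-P =  6 → G
  i=24: R-O =  3 → D
  i=25: N-M =  1 → B
  i=26: M-E =  8 → I
  i=27: T-E = 15 → P
  i=28: U-W = 24 → Y
  i=29: H-Q = 17 → R
  i=30: E-R = 13 → N
  i=31: F-Z =  6 → G
  i=32: J-G =  3 → D
  i=33: X-W =  1 → B
  i=34: N-F =  8 → I
  i=35: B-M = 15 → P
  i=36: F-H = 24 → Y
  i=37: V-E = 17 → R
  i=38: B-O = 13 → N
  i=39: O-I =  6 → G
  i=40: N-K =  3 → D
  i=41: X-W =  1 → B
  i=42: F-X =  8 → I
  shifts repeat with period 8: DBIPYRNG

DBIPYRNG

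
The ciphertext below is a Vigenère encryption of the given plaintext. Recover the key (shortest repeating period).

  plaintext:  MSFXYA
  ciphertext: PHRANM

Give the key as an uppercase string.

  i= 0: P-M =  3 → D
  i= 1: H-S = 15 → P
  i= 2: R-F = 12 → M
  i= 3: A-X =  3 → D
  i= 4: N-Y = 15 → P
  i= 5: M-A = 12 → M
  shifts repeat with period 3: DPM

DPM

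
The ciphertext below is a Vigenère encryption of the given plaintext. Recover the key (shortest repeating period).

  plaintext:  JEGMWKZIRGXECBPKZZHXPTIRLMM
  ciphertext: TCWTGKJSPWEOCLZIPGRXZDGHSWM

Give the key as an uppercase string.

KYQHKAK

  i= 0: T-J = 10 → K
  i= 1: C-E = 24 → Y
  i= 2: W-G = 16 → Q
  i= 3: T-M =  7 → H
  i= 4: G-W = 10 → K
  i= 5: K-K =  0 → A
  i= 6: J-Z = 10 → K
  i= 7: S-I = 10 → K
  i= 8: P-R = 24 → Y
  i= 9: W-G = 16 → Q
  i=10: E-X =  7 → H
  i=11: O-E = 10 → K
  i=12: C-C =  0 → A
  i=13: L-B = 10 → K
  i=14: Z-P = 10 → K
  i=15: I-K = 24 → Y
  i=16: P-Z = 16 → Q
  i=17: G-Z =  7 → H
  i=18: R-H = 10 → K
  i=19: X-X =  0 → A
  i=20: Z-P = 10 → K
  i=21: D-T = 10 → K
  i=22: G-I = 24 → Y
  i=23: H-R = 16 → Q
  i=24: S-L =  7 → H
  i=25: W-M = 10 → K
  i=26: M-M =  0 → A
  shifts repeat with period 7: KYQHKAK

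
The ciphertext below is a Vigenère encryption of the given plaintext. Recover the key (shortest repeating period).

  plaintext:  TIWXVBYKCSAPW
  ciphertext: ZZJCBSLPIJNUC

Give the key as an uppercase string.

  i= 0: Z-T =  6 → G
  i= 1: Z-I = 17 → R
  i= 2: J-W = 13 → N
  i= 3: C-X =  5 → F
  i= 4: B-V =  6 → G
  i= 5: S-B = 17 → R
  i= 6: L-Y = 13 → N
  i= 7: P-K =  5 → F
  i= 8: I-C =  6 → G
  i= 9: J-S = 17 → R
  i=10: N-A = 13 → N
  i=11: U-P =  5 → F
  i=12: C-W =  6 → G
  shifts repeat with period 4: GRNF

GRNF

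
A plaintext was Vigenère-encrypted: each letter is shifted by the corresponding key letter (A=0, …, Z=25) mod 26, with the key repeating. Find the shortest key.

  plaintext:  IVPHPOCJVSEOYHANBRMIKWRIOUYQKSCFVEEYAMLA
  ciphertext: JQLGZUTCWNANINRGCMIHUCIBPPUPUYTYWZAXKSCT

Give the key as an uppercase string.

  i= 0: J-I =  1 → B
  i= 1: Q-V = 21 → V
  i= 2: L-P = 22 → W
  i= 3: G-H = 25 → Z
  i= 4: Z-P = 10 → K
  i= 5: U-O =  6 → G
  i= 6: T-C = 17 → R
  i= 7: C-J = 19 → T
  i= 8: W-V =  1 → B
  i= 9: N-S = 21 → V
  i=10: A-E = 22 → W
  i=11: N-O = 25 → Z
  i=12: I-Y = 10 → K
  i=13: N-H =  6 → G
  i=14: R-A = 17 → R
  i=15: G-N = 19 → T
  i=16: C-B =  1 → B
  i=17: M-R = 21 → V
  i=18: I-M = 22 → W
  i=19: H-I = 25 → Z
  i=20: U-K = 10 → K
  i=21: C-W =  6 → G
  i=22: I-R = 17 → R
  i=23: B-I = 19 → T
  i=24: P-O =  1 → B
  i=25: P-U = 21 → V
  i=26: U-Y = 22 → W
  i=27: P-Q = 25 → Z
  i=28: U-K = 10 → K
  i=29: Y-S =  6 → G
  i=30: T-C = 17 → R
  i=31: Y-F = 19 → T
  i=32: W-V =  1 → B
  i=33: Z-E = 21 → V
  i=34: A-E = 22 → W
  i=35: X-Y = 25 → Z
  i=36: K-A = 10 → K
  i=37: S-M =  6 → G
  i=38: C-L = 17 → R
  i=39: T-A = 19 → T
  shifts repeat with period 8: BVWZKGRT

BVWZKGRT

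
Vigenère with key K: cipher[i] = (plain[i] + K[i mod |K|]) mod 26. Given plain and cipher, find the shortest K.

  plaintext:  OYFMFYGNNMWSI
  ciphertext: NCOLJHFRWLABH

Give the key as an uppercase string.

ZEJ

  i= 0: N-O = 25 → Z
  i= 1: C-Y =  4 → E
  i= 2: O-F =  9 → J
  i= 3: L-M = 25 → Z
  i= 4: J-F =  4 → E
  i= 5: H-Y =  9 → J
  i= 6: F-G = 25 → Z
  i= 7: R-N =  4 → E
  i= 8: W-N =  9 → J
  i= 9: L-M = 25 → Z
  i=10: A-W =  4 → E
  i=11: B-S =  9 → J
  i=12: H-I = 25 → Z
  shifts repeat with period 3: ZEJ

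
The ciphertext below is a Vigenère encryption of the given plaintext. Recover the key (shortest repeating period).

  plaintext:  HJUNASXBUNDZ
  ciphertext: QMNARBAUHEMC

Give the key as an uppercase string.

JDTNR

  i= 0: Q-H =  9 → J
  i= 1: M-J =  3 → D
  i= 2: N-U = 19 → T
  i= 3: A-N = 13 → N
  i= 4: R-A = 17 → R
  i= 5: B-S =  9 → J
  i= 6: A-X =  3 → D
  i= 7: U-B = 19 → T
  i= 8: H-U = 13 → N
  i= 9: E-N = 17 → R
  i=10: M-D =  9 → J
  i=11: C-Z =  3 → D
  shifts repeat with period 5: JDTNR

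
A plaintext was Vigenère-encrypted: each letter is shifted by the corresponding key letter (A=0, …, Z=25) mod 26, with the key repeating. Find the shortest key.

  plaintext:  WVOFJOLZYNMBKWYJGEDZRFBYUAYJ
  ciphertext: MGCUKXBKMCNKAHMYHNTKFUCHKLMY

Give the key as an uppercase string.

QLOPBJ

  i= 0: M-W = 16 → Q
  i= 1: G-V = 11 → L
  i= 2: C-O = 14 → O
  i= 3: U-F = 15 → P
  i= 4: K-J =  1 → B
  i= 5: X-O =  9 → J
  i= 6: B-L = 16 → Q
  i= 7: K-Z = 11 → L
  i= 8: M-Y = 14 → O
  i= 9: C-N = 15 → P
  i=10: N-M =  1 → B
  i=11: K-B =  9 → J
  i=12: A-K = 16 → Q
  i=13: H-W = 11 → L
  i=14: M-Y = 14 → O
  i=15: Y-J = 15 → P
  i=16: H-G =  1 → B
  i=17: N-E =  9 → J
  i=18: T-D = 16 → Q
  i=19: K-Z = 11 → L
  i=20: F-R = 14 → O
  i=21: U-F = 15 → P
  i=22: C-B =  1 → B
  i=23: H-Y =  9 → J
  i=24: K-U = 16 → Q
  i=25: L-A = 11 → L
  i=26: M-Y = 14 → O
  i=27: Y-J = 15 → P
  shifts repeat with period 6: QLOPBJ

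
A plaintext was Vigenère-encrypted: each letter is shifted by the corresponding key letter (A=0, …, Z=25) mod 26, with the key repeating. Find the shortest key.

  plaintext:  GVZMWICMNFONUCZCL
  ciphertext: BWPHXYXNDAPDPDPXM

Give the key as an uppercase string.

  i= 0: B-G = 21 → V
  i= 1: W-V =  1 → B
  i= 2: P-Z = 16 → Q
  i= 3: H-M = 21 → V
  i= 4: X-W =  1 → B
  i= 5: Y-I = 16 → Q
  i= 6: X-C = 21 → V
  i= 7: N-M =  1 → B
  i= 8: D-N = 16 → Q
  i= 9: A-F = 21 → V
  i=10: P-O =  1 → B
  i=11: D-N = 16 → Q
  i=12: P-U = 21 → V
  i=13: D-C =  1 → B
  i=14: P-Z = 16 → Q
  i=15: X-C = 21 → V
  i=16: M-L =  1 → B
  shifts repeat with period 3: VBQ

VBQ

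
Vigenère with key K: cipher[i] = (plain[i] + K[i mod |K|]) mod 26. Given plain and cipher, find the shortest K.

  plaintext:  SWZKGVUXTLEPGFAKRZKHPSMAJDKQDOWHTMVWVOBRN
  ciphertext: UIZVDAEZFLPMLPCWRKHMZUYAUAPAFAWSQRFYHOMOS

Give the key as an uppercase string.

  i= 0: U-S =  2 → C
  i= 1: I-W = 12 → M
  i= 2: Z-Z =  0 → A
  i= 3: V-K = 11 → L
  i= 4: D-G = 23 → X
  i= 5: A-V =  5 → F
  i= 6: E-U = 10 → K
  i= 7: Z-X =  2 → C
  i= 8: F-T = 12 → M
  i= 9: L-L =  0 → A
  i=10: P-E = 11 → L
  i=11: M-P = 23 → X
  i=12: L-G =  5 → F
  i=13: P-F = 10 → K
  i=14: C-A =  2 → C
  i=15: W-K = 12 → M
  i=16: R-R =  0 → A
  i=17: K-Z = 11 → L
  i=18: H-K = 23 → X
  i=19: M-H =  5 → F
  i=20: Z-P = 10 → K
  i=21: U-S =  2 → C
  i=22: Y-M = 12 → M
  i=23: A-A =  0 → A
  i=24: U-J = 11 → L
  i=25: A-D = 23 → X
  i=26: P-K =  5 → F
  i=27: A-Q = 10 → K
  i=28: F-D =  2 → C
  i=29: A-O = 12 → M
  i=30: W-W =  0 → A
  i=31: S-H = 11 → L
  i=32: Q-T = 23 → X
  i=33: R-M =  5 → F
  i=34: F-V = 10 → K
  i=35: Y-W =  2 → C
  i=36: H-V = 12 → M
  i=37: O-O =  0 → A
  i=38: M-B = 11 → L
  i=39: O-R = 23 → X
  i=40: S-N =  5 → F
  shifts repeat with period 7: CMALXFK

CMALXFK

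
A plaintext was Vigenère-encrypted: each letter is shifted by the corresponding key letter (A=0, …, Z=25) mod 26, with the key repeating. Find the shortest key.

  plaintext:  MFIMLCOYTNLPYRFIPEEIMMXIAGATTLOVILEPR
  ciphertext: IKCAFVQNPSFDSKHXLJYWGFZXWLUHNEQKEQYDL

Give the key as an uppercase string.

WFUOUTCP

  i= 0: I-M = 22 → W
  i= 1: K-F =  5 → F
  i= 2: C-I = 20 → U
  i= 3: A-M = 14 → O
  i= 4: F-L = 20 → U
  i= 5: V-C = 19 → T
  i= 6: Q-O =  2 → C
  i= 7: N-Y = 15 → P
  i= 8: P-T = 22 → W
  i= 9: S-N =  5 → F
  i=10: F-L = 20 → U
  i=11: D-P = 14 → O
  i=12: S-Y = 20 → U
  i=13: K-R = 19 → T
  i=14: H-F =  2 → C
  i=15: X-I = 15 → P
  i=16: L-P = 22 → W
  i=17: J-E =  5 → F
  i=18: Y-E = 20 → U
  i=19: W-I = 14 → O
  i=20: G-M = 20 → U
  i=21: F-M = 19 → T
  i=22: Z-X =  2 → C
  i=23: X-I = 15 → P
  i=24: W-A = 22 → W
  i=25: L-G =  5 → F
  i=26: U-A = 20 → U
  i=27: H-T = 14 → O
  i=28: N-T = 20 → U
  i=29: E-L = 19 → T
  i=30: Q-O =  2 → C
  i=31: K-V = 15 → P
  i=32: E-I = 22 → W
  i=33: Q-L =  5 → F
  i=34: Y-E = 20 → U
  i=35: D-P = 14 → O
  i=36: L-R = 20 → U
  shifts repeat with period 8: WFUOUTCP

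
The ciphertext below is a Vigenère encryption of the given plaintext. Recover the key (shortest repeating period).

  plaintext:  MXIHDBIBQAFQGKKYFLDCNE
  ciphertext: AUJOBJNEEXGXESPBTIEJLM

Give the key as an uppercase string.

  i= 0: A-M = 14 → O
  i= 1: U-X = 23 → X
  i= 2: J-I =  1 → B
  i= 3: O-H =  7 → H
  i= 4: B-D = 24 → Y
  i= 5: J-B =  8 → I
  i= 6: N-I =  5 → F
  i= 7: E-B =  3 → D
  i= 8: E-Q = 14 → O
  i= 9: X-A = 23 → X
  i=10: G-F =  1 → B
  i=11: X-Q =  7 → H
  i=12: E-G = 24 → Y
  i=13: S-K =  8 → I
  i=14: P-K =  5 → F
  i=15: B-Y =  3 → D
  i=16: T-F = 14 → O
  i=17: I-L = 23 → X
  i=18: E-D =  1 → B
  i=19: J-C =  7 → H
  i=20: L-N = 24 → Y
  i=21: M-E =  8 → I
  shifts repeat with period 8: OXBHYIFD

OXBHYIFD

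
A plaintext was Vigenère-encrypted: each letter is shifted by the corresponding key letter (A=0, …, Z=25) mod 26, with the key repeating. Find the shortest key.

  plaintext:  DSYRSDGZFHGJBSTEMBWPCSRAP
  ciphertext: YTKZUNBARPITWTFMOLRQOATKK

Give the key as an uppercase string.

  i= 0: Y-D = 21 → V
  i= 1: T-S =  1 → B
  i= 2: K-Y = 12 → M
  i= 3: Z-R =  8 → I
  i= 4: U-S =  2 → C
  i= 5: N-D = 10 → K
  i= 6: B-G = 21 → V
  i= 7: A-Z =  1 → B
  i= 8: R-F = 12 → M
  i= 9: P-H =  8 → I
  i=10: I-G =  2 → C
  i=11: T-J = 10 → K
  i=12: W-B = 21 → V
  i=13: T-S =  1 → B
  i=14: F-T = 12 → M
  i=15: M-E =  8 → I
  i=16: O-M =  2 → C
  i=17: L-B = 10 → K
  i=18: R-W = 21 → V
  i=19: Q-P =  1 → B
  i=20: O-C = 12 → M
  i=21: A-S =  8 → I
  i=22: T-R =  2 → C
  i=23: K-A = 10 → K
  i=24: K-P = 21 → V
  shifts repeat with period 6: VBMICK

VBMICK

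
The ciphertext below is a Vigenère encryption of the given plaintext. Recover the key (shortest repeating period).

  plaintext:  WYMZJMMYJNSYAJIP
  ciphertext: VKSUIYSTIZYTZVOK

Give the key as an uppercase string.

ZMGV

  i= 0: V-W = 25 → Z
  i= 1: K-Y = 12 → M
  i= 2: S-M =  6 → G
  i= 3: U-Z = 21 → V
  i= 4: I-J = 25 → Z
  i= 5: Y-M = 12 → M
  i= 6: S-M =  6 → G
  i= 7: T-Y = 21 → V
  i= 8: I-J = 25 → Z
  i= 9: Z-N = 12 → M
  i=10: Y-S =  6 → G
  i=11: T-Y = 21 → V
  i=12: Z-A = 25 → Z
  i=13: V-J = 12 → M
  i=14: O-I =  6 → G
  i=15: K-P = 21 → V
  shifts repeat with period 4: ZMGV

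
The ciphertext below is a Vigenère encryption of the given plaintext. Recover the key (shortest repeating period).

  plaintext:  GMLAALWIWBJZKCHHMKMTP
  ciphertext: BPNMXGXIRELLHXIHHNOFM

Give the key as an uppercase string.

  i= 0: B-G = 21 → V
  i= 1: P-M =  3 → D
  i= 2: N-L =  2 → C
  i= 3: M-A = 12 → M
  i= 4: X-A = 23 → X
  i= 5: G-L = 21 → V
  i= 6: X-W =  1 → B
  i= 7: I-I =  0 → A
  i= 8: R-W = 21 → V
  i= 9: E-B =  3 → D
  i=10: L-J =  2 → C
  i=11: L-Z = 12 → M
  i=12: H-K = 23 → X
  i=13: X-C = 21 → V
  i=14: I-H =  1 → B
  i=15: H-H =  0 → A
  i=16: H-M = 21 → V
  i=17: N-K =  3 → D
  i=18: O-M =  2 → C
  i=19: F-T = 12 → M
  i=20: M-P = 23 → X
  shifts repeat with period 8: VDCMXVBA

VDCMXVBA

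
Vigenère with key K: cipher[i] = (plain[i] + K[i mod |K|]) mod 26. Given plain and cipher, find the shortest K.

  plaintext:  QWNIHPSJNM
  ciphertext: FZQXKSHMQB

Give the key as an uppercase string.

  i= 0: F-Q = 15 → P
  i= 1: Z-W =  3 → D
  i= 2: Q-N =  3 → D
  i= 3: X-I = 15 → P
  i= 4: K-H =  3 → D
  i= 5: S-P =  3 → D
  i= 6: H-S = 15 → P
  i= 7: M-J =  3 → D
  i= 8: Q-N =  3 → D
  i= 9: B-M = 15 → P
  shifts repeat with period 3: PDD

PDD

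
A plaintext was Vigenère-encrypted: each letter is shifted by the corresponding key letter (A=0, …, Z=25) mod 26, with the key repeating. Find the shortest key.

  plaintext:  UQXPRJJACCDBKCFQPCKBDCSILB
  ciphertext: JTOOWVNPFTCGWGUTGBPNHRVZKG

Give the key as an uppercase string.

  i= 0: J-U = 15 → P
  i= 1: T-Q =  3 → D
  i= 2: O-X = 17 → R
  i= 3: O-P = 25 → Z
  i= 4: W-R =  5 → F
  i= 5: V-J = 12 → M
  i= 6: N-J =  4 → E
  i= 7: P-A = 15 → P
  i= 8: F-C =  3 → D
  i= 9: T-C = 17 → R
  i=10: C-D = 25 → Z
  i=11: G-B =  5 → F
  i=12: W-K = 12 → M
  i=13: G-C =  4 → E
  i=14: U-F = 15 → P
  i=15: T-Q =  3 → D
  i=16: G-P = 17 → R
  i=17: B-C = 25 → Z
  i=18: P-K =  5 → F
  i=19: N-B = 12 → M
  i=20: H-D =  4 → E
  i=21: R-C = 15 → P
  i=22: V-S =  3 → D
  i=23: Z-I = 17 → R
  i=24: K-L = 25 → Z
  i=25: G-B =  5 → F
  shifts repeat with period 7: PDRZFME

PDRZFME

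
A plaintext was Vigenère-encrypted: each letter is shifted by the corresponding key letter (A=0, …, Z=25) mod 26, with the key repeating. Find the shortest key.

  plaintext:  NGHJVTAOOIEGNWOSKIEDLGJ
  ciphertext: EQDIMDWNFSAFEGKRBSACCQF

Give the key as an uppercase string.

RKWZ

  i= 0: E-N = 17 → R
  i= 1: Q-G = 10 → K
  i= 2: D-H = 22 → W
  i= 3: I-J = 25 → Z
  i= 4: M-V = 17 → R
  i= 5: D-T = 10 → K
  i= 6: W-A = 22 → W
  i= 7: N-O = 25 → Z
  i= 8: F-O = 17 → R
  i= 9: S-I = 10 → K
  i=10: A-E = 22 → W
  i=11: F-G = 25 → Z
  i=12: E-N = 17 → R
  i=13: G-W = 10 → K
  i=14: K-O = 22 → W
  i=15: R-S = 25 → Z
  i=16: B-K = 17 → R
  i=17: S-I = 10 → K
  i=18: A-E = 22 → W
  i=19: C-D = 25 → Z
  i=20: C-L = 17 → R
  i=21: Q-G = 10 → K
  i=22: F-J = 22 → W
  shifts repeat with period 4: RKWZ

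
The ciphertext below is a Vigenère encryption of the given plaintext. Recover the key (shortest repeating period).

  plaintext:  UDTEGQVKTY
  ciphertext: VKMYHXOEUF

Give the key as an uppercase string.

BHTU

  i= 0: V-U =  1 → B
  i= 1: K-D =  7 → H
  i= 2: M-T = 19 → T
  i= 3: Y-E = 20 → U
  i= 4: H-G =  1 → B
  i= 5: X-Q =  7 → H
  i= 6: O-V = 19 → T
  i= 7: E-K = 20 → U
  i= 8: U-T =  1 → B
  i= 9: F-Y =  7 → H
  shifts repeat with period 4: BHTU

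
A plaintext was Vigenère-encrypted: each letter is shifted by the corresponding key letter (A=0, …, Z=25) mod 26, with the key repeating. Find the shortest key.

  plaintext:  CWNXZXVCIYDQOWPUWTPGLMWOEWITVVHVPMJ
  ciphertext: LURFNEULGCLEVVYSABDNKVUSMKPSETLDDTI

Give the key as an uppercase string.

  i= 0: L-C =  9 → J
  i= 1: U-W = 24 → Y
  i= 2: R-N =  4 → E
  i= 3: F-X =  8 → I
  i= 4: N-Z = 14 → O
  i= 5: E-X =  7 → H
  i= 6: U-V = 25 → Z
  i= 7: L-C =  9 → J
  i= 8: G-I = 24 → Y
  i= 9: C-Y =  4 → E
  i=10: L-D =  8 → I
  i=11: E-Q = 14 → O
  i=12: V-O =  7 → H
  i=13: V-W = 25 → Z
  i=14: Y-P =  9 → J
  i=15: S-U = 24 → Y
  i=16: A-W =  4 → E
  i=17: B-T =  8 → I
  i=18: D-P = 14 → O
  i=19: N-G =  7 → H
  i=20: K-L = 25 → Z
  i=21: V-M =  9 → J
  i=22: U-W = 24 → Y
  i=23: S-O =  4 → E
  i=24: M-E =  8 → I
  i=25: K-W = 14 → O
  i=26: P-I =  7 → H
  i=27: S-T = 25 → Z
  i=28: E-V =  9 → J
  i=29: T-V = 24 → Y
  i=30: L-H =  4 → E
  i=31: D-V =  8 → I
  i=32: D-P = 14 → O
  i=33: T-M =  7 → H
  i=34: I-J = 25 → Z
  shifts repeat with period 7: JYEIOHZ

JYEIOHZ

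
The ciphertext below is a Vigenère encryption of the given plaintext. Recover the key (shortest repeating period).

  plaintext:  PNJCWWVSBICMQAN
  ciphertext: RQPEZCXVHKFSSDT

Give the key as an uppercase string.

  i= 0: R-P =  2 → C
  i= 1: Q-N =  3 → D
  i= 2: P-J =  6 → G
  i= 3: E-C =  2 → C
  i= 4: Z-W =  3 → D
  i= 5: C-W =  6 → G
  i= 6: X-V =  2 → C
  i= 7: V-S =  3 → D
  i= 8: H-B =  6 → G
  i= 9: K-I =  2 → C
  i=10: F-C =  3 → D
  i=11: S-M =  6 → G
  i=12: S-Q =  2 → C
  i=13: D-A =  3 → D
  i=14: T-N =  6 → G
  shifts repeat with period 3: CDG

CDG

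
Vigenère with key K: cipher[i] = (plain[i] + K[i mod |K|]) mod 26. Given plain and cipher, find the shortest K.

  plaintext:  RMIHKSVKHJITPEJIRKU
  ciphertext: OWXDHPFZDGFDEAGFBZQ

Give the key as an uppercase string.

  i= 0: O-R = 23 → X
  i= 1: W-M = 10 → K
  i= 2: X-I = 15 → P
  i= 3: D-H = 22 → W
  i= 4: H-K = 23 → X
  i= 5: P-S = 23 → X
  i= 6: F-V = 10 → K
  i= 7: Z-K = 15 → P
  i= 8: D-H = 22 → W
  i= 9: G-J = 23 → X
  i=10: F-I = 23 → X
  i=11: D-T = 10 → K
  i=12: E-P = 15 → P
  i=13: A-E = 22 → W
  i=14: G-J = 23 → X
  i=15: F-I = 23 → X
  i=16: B-R = 10 → K
  i=17: Z-K = 15 → P
  i=18: Q-U = 22 → W
  shifts repeat with period 5: XKPWX

XKPWX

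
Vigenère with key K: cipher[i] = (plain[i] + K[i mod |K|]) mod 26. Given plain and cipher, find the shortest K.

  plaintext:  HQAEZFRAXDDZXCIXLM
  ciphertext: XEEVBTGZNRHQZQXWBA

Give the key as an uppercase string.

QOERCOPZ

  i= 0: X-H = 16 → Q
  i= 1: E-Q = 14 → O
  i= 2: E-A =  4 → E
  i= 3: V-E = 17 → R
  i= 4: B-Z =  2 → C
  i= 5: T-F = 14 → O
  i= 6: G-R = 15 → P
  i= 7: Z-A = 25 → Z
  i= 8: N-X = 16 → Q
  i= 9: R-D = 14 → O
  i=10: H-D =  4 → E
  i=11: Q-Z = 17 → R
  i=12: Z-X =  2 → C
  i=13: Q-C = 14 → O
  i=14: X-I = 15 → P
  i=15: W-X = 25 → Z
  i=16: B-L = 16 → Q
  i=17: A-M = 14 → O
  shifts repeat with period 8: QOERCOPZ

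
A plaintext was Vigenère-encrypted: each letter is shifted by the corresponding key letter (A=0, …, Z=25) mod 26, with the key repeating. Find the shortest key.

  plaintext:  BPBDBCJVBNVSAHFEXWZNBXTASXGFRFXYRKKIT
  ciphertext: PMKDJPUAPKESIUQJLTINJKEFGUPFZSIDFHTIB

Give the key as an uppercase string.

  i= 0: P-B = 14 → O
  i= 1: M-P = 23 → X
  i= 2: K-B =  9 → J
  i= 3: D-D =  0 → A
  i= 4: J-B =  8 → I
  i= 5: P-C = 13 → N
  i= 6: U-J = 11 → L
  i= 7: A-V =  5 → F
  i= 8: P-B = 14 → O
  i= 9: K-N = 23 → X
  i=10: E-V =  9 → J
  i=11: S-S =  0 → A
  i=12: I-A =  8 → I
  i=13: U-H = 13 → N
  i=14: Q-F = 11 → L
  i=15: J-E =  5 → F
  i=16: L-X = 14 → O
  i=17: T-W = 23 → X
  i=18: I-Z =  9 → J
  i=19: N-N =  0 → A
  i=20: J-B =  8 → I
  i=21: K-X = 13 → N
  i=22: E-T = 11 → L
  i=23: F-A =  5 → F
  i=24: G-S = 14 → O
  i=25: U-X = 23 → X
  i=26: P-G =  9 → J
  i=27: F-F =  0 → A
  i=28: Z-R =  8 → I
  i=29: S-F = 13 → N
  i=30: I-X = 11 → L
  i=31: D-Y =  5 → F
  i=32: F-R = 14 → O
  i=33: H-K = 23 → X
  i=34: T-K =  9 → J
  i=35: I-I =  0 → A
  i=36: B-T =  8 → I
  shifts repeat with period 8: OXJAINLF

OXJAINLF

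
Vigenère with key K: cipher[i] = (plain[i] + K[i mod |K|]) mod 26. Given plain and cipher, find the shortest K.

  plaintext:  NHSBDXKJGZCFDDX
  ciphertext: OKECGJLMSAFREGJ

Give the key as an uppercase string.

BDM

  i= 0: O-N =  1 → B
  i= 1: K-H =  3 → D
  i= 2: E-S = 12 → M
  i= 3: C-B =  1 → B
  i= 4: G-D =  3 → D
  i= 5: J-X = 12 → M
  i= 6: L-K =  1 → B
  i= 7: M-J =  3 → D
  i= 8: S-G = 12 → M
  i= 9: A-Z =  1 → B
  i=10: F-C =  3 → D
  i=11: R-F = 12 → M
  i=12: E-D =  1 → B
  i=13: G-D =  3 → D
  i=14: J-X = 12 → M
  shifts repeat with period 3: BDM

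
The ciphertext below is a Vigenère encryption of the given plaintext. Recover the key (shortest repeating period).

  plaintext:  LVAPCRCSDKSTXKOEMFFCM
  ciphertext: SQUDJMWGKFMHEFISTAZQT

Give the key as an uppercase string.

  i= 0: S-L =  7 → H
  i= 1: Q-V = 21 → V
  i= 2: U-A = 20 → U
  i= 3: D-P = 14 → O
  i= 4: J-C =  7 → H
  i= 5: M-R = 21 → V
  i= 6: W-C = 20 → U
  i= 7: G-S = 14 → O
  i= 8: K-D =  7 → H
  i= 9: F-K = 21 → V
  i=10: M-S = 20 → U
  i=11: H-T = 14 → O
  i=12: E-X =  7 → H
  i=13: F-K = 21 → V
  i=14: I-O = 20 → U
  i=15: S-E = 14 → O
  i=16: T-M =  7 → H
  i=17: A-F = 21 → V
  i=18: Z-F = 20 → U
  i=19: Q-C = 14 → O
  i=20: T-M =  7 → H
  shifts repeat with period 4: HVUO

HVUO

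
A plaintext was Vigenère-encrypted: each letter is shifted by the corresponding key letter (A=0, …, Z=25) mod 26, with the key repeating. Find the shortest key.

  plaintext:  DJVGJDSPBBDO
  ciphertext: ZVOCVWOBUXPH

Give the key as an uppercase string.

  i= 0: Z-D = 22 → W
  i= 1: V-J = 12 → M
  i= 2: O-V = 19 → T
  i= 3: C-G = 22 → W
  i= 4: V-J = 12 → M
  i= 5: W-D = 19 → T
  i= 6: O-S = 22 → W
  i= 7: B-P = 12 → M
  i= 8: U-B = 19 → T
  i= 9: X-B = 22 → W
  i=10: P-D = 12 → M
  i=11: H-O = 19 → T
  shifts repeat with period 3: WMT

WMT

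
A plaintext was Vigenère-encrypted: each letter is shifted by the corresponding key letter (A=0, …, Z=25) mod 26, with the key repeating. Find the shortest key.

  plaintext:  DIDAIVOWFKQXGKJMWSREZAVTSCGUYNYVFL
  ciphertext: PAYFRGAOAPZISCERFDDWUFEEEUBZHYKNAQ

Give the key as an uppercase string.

MSVFJL

  i= 0: P-D = 12 → M
  i= 1: A-I = 18 → S
  i= 2: Y-D = 21 → V
  i= 3: F-A =  5 → F
  i= 4: R-I =  9 → J
  i= 5: G-V = 11 → L
  i= 6: A-O = 12 → M
  i= 7: O-W = 18 → S
  i= 8: A-F = 21 → V
  i= 9: P-K =  5 → F
  i=10: Z-Q =  9 → J
  i=11: I-X = 11 → L
  i=12: S-G = 12 → M
  i=13: C-K = 18 → S
  i=14: E-J = 21 → V
  i=15: R-M =  5 → F
  i=16: F-W =  9 → J
  i=17: D-S = 11 → L
  i=18: D-R = 12 → M
  i=19: W-E = 18 → S
  i=20: U-Z = 21 → V
  i=21: F-A =  5 → F
  i=22: E-V =  9 → J
  i=23: E-T = 11 → L
  i=24: E-S = 12 → M
  i=25: U-C = 18 → S
  i=26: B-G = 21 → V
  i=27: Z-U =  5 → F
  i=28: H-Y =  9 → J
  i=29: Y-N = 11 → L
  i=30: K-Y = 12 → M
  i=31: N-V = 18 → S
  i=32: A-F = 21 → V
  i=33: Q-L =  5 → F
  shifts repeat with period 6: MSVFJL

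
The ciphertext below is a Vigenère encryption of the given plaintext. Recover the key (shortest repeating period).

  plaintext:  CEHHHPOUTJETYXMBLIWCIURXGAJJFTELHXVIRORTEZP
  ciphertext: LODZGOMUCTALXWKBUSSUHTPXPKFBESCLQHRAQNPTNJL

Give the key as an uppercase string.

  i= 0: L-C =  9 → J
  i= 1: O-E = 10 → K
  i= 2: D-H = 22 → W
  i= 3: Z-H = 18 → S
  i= 4: G-H = 25 → Z
  i= 5: O-P = 25 → Z
  i= 6: M-O = 24 → Y
  i= 7: U-U =  0 → A
  i= 8: C-T =  9 → J
  i= 9: T-J = 10 → K
  i=10: A-E = 22 → W
  i=11: L-T = 18 → S
  i=12: X-Y = 25 → Z
  i=13: W-X = 25 → Z
  i=14: K-M = 24 → Y
  i=15: B-B =  0 → A
  i=16: U-L =  9 → J
  i=17: S-I = 10 → K
  i=18: S-W = 22 → W
  i=19: U-C = 18 → S
  i=20: H-I = 25 → Z
  i=21: T-U = 25 → Z
  i=22: P-R = 24 → Y
  i=23: X-X =  0 → A
  i=24: P-G =  9 → J
  i=25: K-A = 10 → K
  i=26: F-J = 22 → W
  i=27: B-J = 18 → S
  i=28: E-F = 25 → Z
  i=29: S-T = 25 → Z
  i=30: C-E = 24 → Y
  i=31: L-L =  0 → A
  i=32: Q-H =  9 → J
  i=33: H-X = 10 → K
  i=34: R-V = 22 → W
  i=35: A-I = 18 → S
  i=36: Q-R = 25 → Z
  i=37: N-O = 25 → Z
  i=38: P-R = 24 → Y
  i=39: T-T =  0 → A
  i=40: N-E =  9 → J
  i=41: J-Z = 10 → K
  i=42: L-P = 22 → W
  shifts repeat with period 8: JKWSZZYA

JKWSZZYA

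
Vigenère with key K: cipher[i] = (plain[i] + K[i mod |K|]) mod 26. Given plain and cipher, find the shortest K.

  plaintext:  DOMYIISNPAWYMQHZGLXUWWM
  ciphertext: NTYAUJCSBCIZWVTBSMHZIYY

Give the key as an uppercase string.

  i= 0: N-D = 10 → K
  i= 1: T-O =  5 → F
  i= 2: Y-M = 12 → M
  i= 3: A-Y =  2 → C
  i= 4: U-I = 12 → M
  i= 5: J-I =  1 → B
  i= 6: C-S = 10 → K
  i= 7: S-N =  5 → F
  i= 8: B-P = 12 → M
  i= 9: C-A =  2 → C
  i=10: I-W = 12 → M
  i=11: Z-Y =  1 → B
  i=12: W-M = 10 → K
  i=13: V-Q =  5 → F
  i=14: T-H = 12 → M
  i=15: B-Z =  2 → C
  i=16: S-G = 12 → M
  i=17: M-L =  1 → B
  i=18: H-X = 10 → K
  i=19: Z-U =  5 → F
  i=20: I-W = 12 → M
  i=21: Y-W =  2 → C
  i=22: Y-M = 12 → M
  shifts repeat with period 6: KFMCMB

KFMCMB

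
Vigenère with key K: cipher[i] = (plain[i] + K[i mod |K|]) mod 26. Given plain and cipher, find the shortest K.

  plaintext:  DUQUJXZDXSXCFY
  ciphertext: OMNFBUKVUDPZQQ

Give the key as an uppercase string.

  i= 0: O-D = 11 → L
  i= 1: M-U = 18 → S
  i= 2: N-Q = 23 → X
  i= 3: F-U = 11 → L
  i= 4: B-J = 18 → S
  i= 5: U-X = 23 → X
  i= 6: K-Z = 11 → L
  i= 7: V-D = 18 → S
  i= 8: U-X = 23 → X
  i= 9: D-S = 11 → L
  i=10: P-X = 18 → S
  i=11: Z-C = 23 → X
  i=12: Q-F = 11 → L
  i=13: Q-Y = 18 → S
  shifts repeat with period 3: LSX

LSX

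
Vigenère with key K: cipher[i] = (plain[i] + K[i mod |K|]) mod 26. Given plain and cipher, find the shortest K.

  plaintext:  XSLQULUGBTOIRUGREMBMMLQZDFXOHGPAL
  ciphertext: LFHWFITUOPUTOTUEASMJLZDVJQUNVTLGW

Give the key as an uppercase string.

ONWGLXZ

  i= 0: L-X = 14 → O
  i= 1: F-S = 13 → N
  i= 2: H-L = 22 → W
  i= 3: W-Q =  6 → G
  i= 4: F-U = 11 → L
  i= 5: I-L = 23 → X
  i= 6: T-U = 25 → Z
  i= 7: U-G = 14 → O
  i= 8: O-B = 13 → N
  i= 9: P-T = 22 → W
  i=10: U-O =  6 → G
  i=11: T-I = 11 → L
  i=12: O-R = 23 → X
  i=13: T-U = 25 → Z
  i=14: U-G = 14 → O
  i=15: E-R = 13 → N
  i=16: A-E = 22 → W
  i=17: S-M =  6 → G
  i=18: M-B = 11 → L
  i=19: J-M = 23 → X
  i=20: L-M = 25 → Z
  i=21: Z-L = 14 → O
  i=22: D-Q = 13 → N
  i=23: V-Z = 22 → W
  i=24: J-D =  6 → G
  i=25: Q-F = 11 → L
  i=26: U-X = 23 → X
  i=27: N-O = 25 → Z
  i=28: V-H = 14 → O
  i=29: T-G = 13 → N
  i=30: L-P = 22 → W
  i=31: G-A =  6 → G
  i=32: W-L = 11 → L
  shifts repeat with period 7: ONWGLXZ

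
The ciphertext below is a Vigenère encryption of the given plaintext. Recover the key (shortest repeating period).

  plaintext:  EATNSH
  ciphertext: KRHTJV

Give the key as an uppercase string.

  i= 0: K-E =  6 → G
  i= 1: R-A = 17 → R
  i= 2: H-T = 14 → O
  i= 3: T-N =  6 → G
  i= 4: J-S = 17 → R
  i= 5: V-H = 14 → O
  shifts repeat with period 3: GRO

GRO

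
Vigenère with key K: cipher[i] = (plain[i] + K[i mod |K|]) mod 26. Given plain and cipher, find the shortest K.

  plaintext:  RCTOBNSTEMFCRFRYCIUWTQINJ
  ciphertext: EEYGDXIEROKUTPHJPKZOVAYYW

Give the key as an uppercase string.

  i= 0: E-R = 13 → N
  i= 1: E-C =  2 → C
  i= 2: Y-T =  5 → F
  i= 3: G-O = 18 → S
  i= 4: D-B =  2 → C
  i= 5: X-N = 10 → K
  i= 6: I-S = 16 → Q
  i= 7: E-T = 11 → L
  i= 8: R-E = 13 → N
  i= 9: O-M =  2 → C
  i=10: K-F =  5 → F
  i=11: U-C = 18 → S
  i=12: T-R =  2 → C
  i=13: P-F = 10 → K
  i=14: H-R = 16 → Q
  i=15: J-Y = 11 → L
  i=16: P-C = 13 → N
  i=17: K-I =  2 → C
  i=18: Z-U =  5 → F
  i=19: O-W = 18 → S
  i=20: V-T =  2 → C
  i=21: A-Q = 10 → K
  i=22: Y-I = 16 → Q
  i=23: Y-N = 11 → L
  i=24: W-J = 13 → N
  shifts repeat with period 8: NCFSCKQL

NCFSCKQL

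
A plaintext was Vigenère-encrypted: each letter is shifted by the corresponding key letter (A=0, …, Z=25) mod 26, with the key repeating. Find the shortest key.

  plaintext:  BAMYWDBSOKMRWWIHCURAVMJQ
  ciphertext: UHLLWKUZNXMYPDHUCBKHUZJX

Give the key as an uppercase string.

  i= 0: U-B = 19 → T
  i= 1: H-A =  7 → H
  i= 2: L-M = 25 → Z
  i= 3: L-Y = 13 → N
  i= 4: W-W =  0 → A
  i= 5: K-D =  7 → H
  i= 6: U-B = 19 → T
  i= 7: Z-S =  7 → H
  i= 8: N-O = 25 → Z
  i= 9: X-K = 13 → N
  i=10: M-M =  0 → A
  i=11: Y-R =  7 → H
  i=12: P-W = 19 → T
  i=13: D-W =  7 → H
  i=14: H-I = 25 → Z
  i=15: U-H = 13 → N
  i=16: C-C =  0 → A
  i=17: B-U =  7 → H
  i=18: K-R = 19 → T
  i=19: H-A =  7 → H
  i=20: U-V = 25 → Z
  i=21: Z-M = 13 → N
  i=22: J-J =  0 → A
  i=23: X-Q =  7 → H
  shifts repeat with period 6: THZNAH

THZNAH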